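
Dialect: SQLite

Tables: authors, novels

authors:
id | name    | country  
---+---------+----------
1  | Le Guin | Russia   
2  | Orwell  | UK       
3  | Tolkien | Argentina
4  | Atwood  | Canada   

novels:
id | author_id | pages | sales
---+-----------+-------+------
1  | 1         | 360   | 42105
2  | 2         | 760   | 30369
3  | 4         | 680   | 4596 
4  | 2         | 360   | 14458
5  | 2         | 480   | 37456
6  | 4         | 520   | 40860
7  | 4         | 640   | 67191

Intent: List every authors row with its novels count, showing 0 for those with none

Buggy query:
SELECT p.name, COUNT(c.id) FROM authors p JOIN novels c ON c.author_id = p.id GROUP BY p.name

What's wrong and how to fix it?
Bug: An inner join excludes parents with zero children

Fix: Use LEFT JOIN so parents without children still appear (COUNT(c.id) gives 0)

Corrected query:
SELECT p.name, COUNT(c.id) FROM authors p LEFT JOIN novels c ON c.author_id = p.id GROUP BY p.name

Result:
name    | COUNT(c.id)
--------+------------
Atwood  | 3          
Le Guin | 1          
Orwell  | 3          
Tolkien | 0          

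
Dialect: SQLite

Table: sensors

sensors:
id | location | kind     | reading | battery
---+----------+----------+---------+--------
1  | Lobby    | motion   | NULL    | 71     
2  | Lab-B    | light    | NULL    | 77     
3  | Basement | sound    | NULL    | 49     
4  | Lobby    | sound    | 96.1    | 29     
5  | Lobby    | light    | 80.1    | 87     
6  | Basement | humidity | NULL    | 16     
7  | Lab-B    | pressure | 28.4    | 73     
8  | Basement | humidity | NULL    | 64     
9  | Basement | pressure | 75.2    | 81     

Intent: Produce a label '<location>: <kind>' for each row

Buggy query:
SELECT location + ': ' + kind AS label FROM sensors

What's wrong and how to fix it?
Bug: '+' is numeric addition; on text columns SQLite converts them to 0 instead of concatenating

Fix: Use the || operator for string concatenation

Corrected query:
SELECT location || ': ' || kind AS label FROM sensors

Result:
label             
------------------
Lobby: motion     
Lab-B: light      
Basement: sound   
Lobby: sound      
Lobby: light      
Basement: humidity
Lab-B: pressure   
Basement: humidity
Basement: pressure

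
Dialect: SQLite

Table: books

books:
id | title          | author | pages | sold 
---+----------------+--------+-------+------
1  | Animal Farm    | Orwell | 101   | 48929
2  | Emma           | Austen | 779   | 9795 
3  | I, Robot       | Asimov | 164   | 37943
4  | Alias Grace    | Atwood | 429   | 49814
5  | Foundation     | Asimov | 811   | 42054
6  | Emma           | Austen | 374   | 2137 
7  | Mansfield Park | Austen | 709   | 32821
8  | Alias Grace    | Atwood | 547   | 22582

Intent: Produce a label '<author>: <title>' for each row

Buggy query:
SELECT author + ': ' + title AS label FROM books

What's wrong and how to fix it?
Bug: '+' is numeric addition; on text columns SQLite converts them to 0 instead of concatenating

Fix: Replace + with || to concatenate text

Corrected query:
SELECT author || ': ' || title AS label FROM books

Result:
label                 
----------------------
Orwell: Animal Farm   
Austen: Emma          
Asimov: I, Robot      
Atwood: Alias Grace   
Asimov: Foundation    
Austen: Emma          
Austen: Mansfield Park
Atwood: Alias Grace   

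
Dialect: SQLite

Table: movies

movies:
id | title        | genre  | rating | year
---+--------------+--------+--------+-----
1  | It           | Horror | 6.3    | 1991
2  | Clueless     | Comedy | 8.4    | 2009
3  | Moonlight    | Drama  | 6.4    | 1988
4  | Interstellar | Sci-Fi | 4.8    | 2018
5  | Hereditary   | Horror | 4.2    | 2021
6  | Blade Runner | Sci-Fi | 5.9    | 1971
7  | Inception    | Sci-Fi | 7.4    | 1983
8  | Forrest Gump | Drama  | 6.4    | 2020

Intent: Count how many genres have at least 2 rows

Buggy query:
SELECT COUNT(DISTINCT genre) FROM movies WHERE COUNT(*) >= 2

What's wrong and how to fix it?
Bug: WHERE filters individual rows, not groups, so a group-level COUNT is invalid there

Fix: Group first with HAVING COUNT(*) >= 2, then COUNT the resulting groups

Corrected query:
SELECT COUNT(*) FROM (SELECT genre FROM movies GROUP BY genre HAVING COUNT(*) >= 2)

Result:
COUNT(*)
--------
3       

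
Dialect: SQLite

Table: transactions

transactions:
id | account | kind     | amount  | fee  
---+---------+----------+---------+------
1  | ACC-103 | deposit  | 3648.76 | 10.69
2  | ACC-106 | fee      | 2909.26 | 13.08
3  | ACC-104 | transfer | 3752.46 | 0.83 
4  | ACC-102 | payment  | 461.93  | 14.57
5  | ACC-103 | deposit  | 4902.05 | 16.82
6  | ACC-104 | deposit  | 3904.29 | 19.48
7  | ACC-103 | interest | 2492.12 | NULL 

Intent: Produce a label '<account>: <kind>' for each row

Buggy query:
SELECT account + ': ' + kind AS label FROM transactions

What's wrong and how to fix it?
Bug: '+' is numeric addition; on text columns SQLite converts them to 0 instead of concatenating

Fix: Use the || operator for string concatenation

Corrected query:
SELECT account || ': ' || kind AS label FROM transactions

Result:
label            
-----------------
ACC-103: deposit 
ACC-106: fee     
ACC-104: transfer
ACC-102: payment 
ACC-103: deposit 
ACC-104: deposit 
ACC-103: interest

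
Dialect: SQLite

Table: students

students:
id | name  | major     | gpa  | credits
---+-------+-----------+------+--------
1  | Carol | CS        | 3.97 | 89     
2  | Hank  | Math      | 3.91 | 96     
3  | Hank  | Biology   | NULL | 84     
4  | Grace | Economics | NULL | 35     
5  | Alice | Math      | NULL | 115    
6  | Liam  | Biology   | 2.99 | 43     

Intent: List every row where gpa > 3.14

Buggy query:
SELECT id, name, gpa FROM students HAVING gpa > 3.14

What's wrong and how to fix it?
Bug: This is a non-aggregate query (no GROUP BY, no aggregates), so in SQLite the HAVING clause is invalid here; a row-level condition belongs in WHERE

Fix: Use WHERE for row-level filtering

Corrected query:
SELECT id, name, gpa FROM students WHERE gpa > 3.14

Result:
id | name  | gpa 
---+-------+-----
1  | Carol | 3.97
2  | Hank  | 3.91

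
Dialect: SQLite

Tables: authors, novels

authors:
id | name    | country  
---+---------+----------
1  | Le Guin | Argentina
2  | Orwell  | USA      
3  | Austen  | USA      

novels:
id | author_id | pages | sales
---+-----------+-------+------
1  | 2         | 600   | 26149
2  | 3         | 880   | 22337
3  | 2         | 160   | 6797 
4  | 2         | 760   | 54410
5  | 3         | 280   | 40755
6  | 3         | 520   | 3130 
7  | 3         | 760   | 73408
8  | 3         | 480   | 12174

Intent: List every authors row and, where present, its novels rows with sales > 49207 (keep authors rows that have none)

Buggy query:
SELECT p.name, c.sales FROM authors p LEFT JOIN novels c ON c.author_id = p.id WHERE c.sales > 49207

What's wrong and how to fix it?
Bug: A WHERE condition on the right-hand table after LEFT JOIN drops unmatched parents

Fix: Move the right-table condition into the ON clause so unmatched parents are kept

Corrected query:
SELECT p.name, c.sales FROM authors p LEFT JOIN novels c ON c.author_id = p.id AND c.sales > 49207

Result:
name    | sales
--------+------
Le Guin | NULL 
Orwell  | 54410
Austen  | 73408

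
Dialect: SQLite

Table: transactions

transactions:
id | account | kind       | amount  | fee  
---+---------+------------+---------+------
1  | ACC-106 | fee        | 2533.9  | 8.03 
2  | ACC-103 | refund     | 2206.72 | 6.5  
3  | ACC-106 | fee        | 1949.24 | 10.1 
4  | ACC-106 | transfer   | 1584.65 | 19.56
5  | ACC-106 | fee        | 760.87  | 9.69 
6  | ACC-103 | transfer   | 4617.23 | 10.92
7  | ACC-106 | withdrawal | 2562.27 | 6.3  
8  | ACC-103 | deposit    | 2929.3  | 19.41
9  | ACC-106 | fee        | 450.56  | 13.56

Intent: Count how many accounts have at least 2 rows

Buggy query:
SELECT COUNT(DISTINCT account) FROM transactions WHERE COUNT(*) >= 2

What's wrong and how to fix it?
Bug: WHERE filters individual rows, not groups, so a group-level COUNT is invalid there

Fix: Use a subquery that GROUPs and filters with HAVING, then count its rows

Corrected query:
SELECT COUNT(*) FROM (SELECT account FROM transactions GROUP BY account HAVING COUNT(*) >= 2)

Result:
COUNT(*)
--------
2       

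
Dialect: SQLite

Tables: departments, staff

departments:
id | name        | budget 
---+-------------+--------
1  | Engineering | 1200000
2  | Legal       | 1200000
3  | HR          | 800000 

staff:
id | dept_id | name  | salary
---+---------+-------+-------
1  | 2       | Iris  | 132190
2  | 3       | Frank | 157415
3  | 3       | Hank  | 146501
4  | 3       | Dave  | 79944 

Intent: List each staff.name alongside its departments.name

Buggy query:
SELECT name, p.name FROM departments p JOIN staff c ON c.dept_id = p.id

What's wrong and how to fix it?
Bug: Both tables have a 'name' column; the unqualified reference is ambiguous

Fix: Prefix ambiguous columns with the table alias

Corrected query:
SELECT c.name, p.name FROM departments p JOIN staff c ON c.dept_id = p.id

Result:
name  | name 
------+------
Iris  | Legal
Frank | HR   
Hank  | HR   
Dave  | HR   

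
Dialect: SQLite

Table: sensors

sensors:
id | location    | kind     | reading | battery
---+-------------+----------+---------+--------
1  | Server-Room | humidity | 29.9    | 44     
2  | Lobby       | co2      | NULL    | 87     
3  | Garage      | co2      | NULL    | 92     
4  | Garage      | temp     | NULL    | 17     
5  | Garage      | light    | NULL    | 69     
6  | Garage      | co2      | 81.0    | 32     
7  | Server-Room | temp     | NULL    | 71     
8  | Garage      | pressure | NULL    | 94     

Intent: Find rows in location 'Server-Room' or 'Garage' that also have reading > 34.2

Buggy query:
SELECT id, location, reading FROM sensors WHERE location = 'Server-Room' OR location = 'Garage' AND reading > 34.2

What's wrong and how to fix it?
Bug: AND binds tighter than OR, so this parses as location = 'Server-Room' OR (location = 'Garage' AND reading > 34.2)

Fix: Add parentheses around the OR so the AND applies to both alternatives

Corrected query:
SELECT id, location, reading FROM sensors WHERE (location = 'Server-Room' OR location = 'Garage') AND reading > 34.2

Result:
id | location | reading
---+----------+--------
6  | Garage   | 81     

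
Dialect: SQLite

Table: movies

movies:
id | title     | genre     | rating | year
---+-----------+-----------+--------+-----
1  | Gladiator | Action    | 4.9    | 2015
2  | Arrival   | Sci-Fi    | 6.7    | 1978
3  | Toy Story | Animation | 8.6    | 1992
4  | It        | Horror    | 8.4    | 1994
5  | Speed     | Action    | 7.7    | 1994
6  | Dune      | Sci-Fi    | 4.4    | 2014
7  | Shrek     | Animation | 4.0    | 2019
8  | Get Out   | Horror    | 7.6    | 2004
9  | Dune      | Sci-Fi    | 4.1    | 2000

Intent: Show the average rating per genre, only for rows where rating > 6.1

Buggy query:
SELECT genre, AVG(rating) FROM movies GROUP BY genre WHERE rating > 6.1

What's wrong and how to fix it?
Bug: Row-level WHERE must come before GROUP BY in the clause order

Fix: Place WHERE between FROM and GROUP BY

Corrected query:
SELECT genre, AVG(rating) FROM movies WHERE rating > 6.1 GROUP BY genre

Result:
genre     | AVG(rating)
----------+------------
Action    | 7.7        
Animation | 8.6        
Horror    | 8          
Sci-Fi    | 6.7        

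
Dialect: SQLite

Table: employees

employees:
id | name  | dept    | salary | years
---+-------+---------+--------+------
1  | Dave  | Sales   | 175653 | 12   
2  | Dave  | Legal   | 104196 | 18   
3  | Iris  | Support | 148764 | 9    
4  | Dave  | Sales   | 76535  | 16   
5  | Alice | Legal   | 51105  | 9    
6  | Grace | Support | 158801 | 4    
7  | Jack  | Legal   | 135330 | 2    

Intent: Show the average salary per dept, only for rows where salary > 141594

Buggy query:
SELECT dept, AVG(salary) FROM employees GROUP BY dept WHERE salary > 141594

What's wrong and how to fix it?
Bug: WHERE cannot follow GROUP BY

Fix: Place WHERE between FROM and GROUP BY

Corrected query:
SELECT dept, AVG(salary) FROM employees WHERE salary > 141594 GROUP BY dept

Result:
dept    | AVG(salary)
--------+------------
Sales   | 175653     
Support | 153782.5   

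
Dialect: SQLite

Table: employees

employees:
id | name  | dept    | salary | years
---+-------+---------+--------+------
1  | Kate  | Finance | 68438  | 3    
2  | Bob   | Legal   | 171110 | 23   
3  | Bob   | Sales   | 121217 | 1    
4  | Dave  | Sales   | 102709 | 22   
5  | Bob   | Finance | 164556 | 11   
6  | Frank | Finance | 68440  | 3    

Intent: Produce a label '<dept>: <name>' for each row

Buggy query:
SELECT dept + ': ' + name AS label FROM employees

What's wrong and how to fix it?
Bug: '+' is numeric addition; on text columns SQLite converts them to 0 instead of concatenating

Fix: Use the || operator for string concatenation

Corrected query:
SELECT dept || ': ' || name AS label FROM employees

Result:
label         
--------------
Finance: Kate 
Legal: Bob    
Sales: Bob    
Sales: Dave   
Finance: Bob  
Finance: Frank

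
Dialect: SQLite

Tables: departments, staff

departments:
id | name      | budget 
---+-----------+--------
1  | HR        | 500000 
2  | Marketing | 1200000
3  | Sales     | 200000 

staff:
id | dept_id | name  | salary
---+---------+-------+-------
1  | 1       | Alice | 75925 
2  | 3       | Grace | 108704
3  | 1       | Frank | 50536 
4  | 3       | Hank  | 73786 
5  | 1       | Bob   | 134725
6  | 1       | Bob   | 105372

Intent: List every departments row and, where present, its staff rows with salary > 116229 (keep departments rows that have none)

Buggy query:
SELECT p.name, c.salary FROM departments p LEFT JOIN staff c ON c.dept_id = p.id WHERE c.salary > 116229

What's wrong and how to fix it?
Bug: Filtering c.salary in WHERE discards the NULL rows produced by LEFT JOIN, turning it into an inner join

Fix: Move the right-table condition into the ON clause so unmatched parents are kept

Corrected query:
SELECT p.name, c.salary FROM departments p LEFT JOIN staff c ON c.dept_id = p.id AND c.salary > 116229

Result:
name      | salary
----------+-------
HR        | 134725
Marketing | NULL  
Sales     | NULL  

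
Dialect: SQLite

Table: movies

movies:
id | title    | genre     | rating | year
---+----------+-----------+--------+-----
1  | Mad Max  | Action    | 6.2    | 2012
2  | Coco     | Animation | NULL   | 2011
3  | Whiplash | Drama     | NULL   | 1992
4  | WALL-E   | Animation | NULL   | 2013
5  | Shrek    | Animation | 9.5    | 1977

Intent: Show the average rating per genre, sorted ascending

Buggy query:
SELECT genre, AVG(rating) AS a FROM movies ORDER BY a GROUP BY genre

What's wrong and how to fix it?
Bug: GROUP BY must precede ORDER BY

Fix: Move ORDER BY to the end, after GROUP BY

Corrected query:
SELECT genre, AVG(rating) AS a FROM movies GROUP BY genre ORDER BY a

Result:
genre     | a   
----------+-----
Drama     | NULL
Action    | 6.2 
Animation | 9.5 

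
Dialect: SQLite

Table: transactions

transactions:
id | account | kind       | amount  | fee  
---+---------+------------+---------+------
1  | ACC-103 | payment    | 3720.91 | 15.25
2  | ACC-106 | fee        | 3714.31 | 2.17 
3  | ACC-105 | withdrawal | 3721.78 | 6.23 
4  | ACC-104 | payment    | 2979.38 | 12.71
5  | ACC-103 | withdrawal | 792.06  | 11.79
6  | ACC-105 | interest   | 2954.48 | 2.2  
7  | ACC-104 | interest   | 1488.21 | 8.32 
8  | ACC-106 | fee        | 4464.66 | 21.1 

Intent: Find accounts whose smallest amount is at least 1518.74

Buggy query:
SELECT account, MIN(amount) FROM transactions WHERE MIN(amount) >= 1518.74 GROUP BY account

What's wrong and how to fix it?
Bug: MIN() in WHERE is a misuse of aggregate

Fix: Replace WHERE with HAVING after the GROUP BY

Corrected query:
SELECT account, MIN(amount) FROM transactions GROUP BY account HAVING MIN(amount) >= 1518.74

Result:
account | MIN(amount)
--------+------------
ACC-105 | 2954.48    
ACC-106 | 3714.31    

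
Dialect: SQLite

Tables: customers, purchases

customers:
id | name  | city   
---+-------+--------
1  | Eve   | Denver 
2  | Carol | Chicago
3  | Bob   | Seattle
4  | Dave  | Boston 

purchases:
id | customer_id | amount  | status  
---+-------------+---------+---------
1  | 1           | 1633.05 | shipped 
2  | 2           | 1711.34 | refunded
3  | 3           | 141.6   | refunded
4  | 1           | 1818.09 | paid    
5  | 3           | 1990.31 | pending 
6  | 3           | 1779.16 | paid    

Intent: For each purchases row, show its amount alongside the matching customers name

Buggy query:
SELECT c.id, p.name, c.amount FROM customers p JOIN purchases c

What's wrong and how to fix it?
Bug: JOIN with no ON clause produces a cartesian product; every purchases row pairs with every customers row

Fix: Specify the join condition linking the foreign key to the parent id

Corrected query:
SELECT c.id, p.name, c.amount FROM customers p JOIN purchases c ON c.customer_id = p.id

Result:
id | name  | amount 
---+-------+--------
1  | Eve   | 1633.05
2  | Carol | 1711.34
3  | Bob   | 141.6  
4  | Eve   | 1818.09
5  | Bob   | 1990.31
6  | Bob   | 1779.16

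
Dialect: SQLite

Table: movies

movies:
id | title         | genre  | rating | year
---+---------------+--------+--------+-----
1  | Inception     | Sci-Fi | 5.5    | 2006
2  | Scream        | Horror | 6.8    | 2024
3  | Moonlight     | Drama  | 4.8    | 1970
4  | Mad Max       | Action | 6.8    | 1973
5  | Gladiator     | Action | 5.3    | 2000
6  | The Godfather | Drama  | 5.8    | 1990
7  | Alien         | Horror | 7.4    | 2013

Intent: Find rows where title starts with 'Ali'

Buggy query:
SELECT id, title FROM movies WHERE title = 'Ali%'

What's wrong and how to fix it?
Bug: Wildcards only work with LIKE; '=' treats '%' as a literal character

Fix: Use LIKE for wildcard pattern matching

Corrected query:
SELECT id, title FROM movies WHERE title LIKE 'Ali%'

Result:
id | title
---+------
7  | Alien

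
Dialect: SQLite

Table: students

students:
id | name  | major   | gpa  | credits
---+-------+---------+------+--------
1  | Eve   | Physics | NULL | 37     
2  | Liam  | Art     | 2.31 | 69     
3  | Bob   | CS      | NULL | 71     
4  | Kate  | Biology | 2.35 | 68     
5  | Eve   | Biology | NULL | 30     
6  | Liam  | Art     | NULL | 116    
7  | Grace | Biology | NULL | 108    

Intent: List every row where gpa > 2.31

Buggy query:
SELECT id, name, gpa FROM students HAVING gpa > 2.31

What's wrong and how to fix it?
Bug: HAVING filters the output of aggregation, but this query has no GROUP BY and no aggregate functions, so SQLite rejects it (HAVING clause on a non-aggregate query); the condition here is per row

Fix: Use WHERE for row-level filtering

Corrected query:
SELECT id, name, gpa FROM students WHERE gpa > 2.31

Result:
id | name | gpa 
---+------+-----
4  | Kate | 2.35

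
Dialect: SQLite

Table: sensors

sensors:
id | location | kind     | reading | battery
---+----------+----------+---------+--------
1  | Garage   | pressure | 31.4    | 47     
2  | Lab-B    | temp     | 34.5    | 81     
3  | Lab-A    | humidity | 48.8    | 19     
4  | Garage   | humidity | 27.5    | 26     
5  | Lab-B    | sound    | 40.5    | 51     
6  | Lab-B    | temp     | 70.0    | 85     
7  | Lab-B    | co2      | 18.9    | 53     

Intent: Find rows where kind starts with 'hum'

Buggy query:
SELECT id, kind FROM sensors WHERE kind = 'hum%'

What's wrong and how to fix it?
Bug: '=' compares the literal string including the % character; pattern matching needs LIKE

Fix: Use LIKE for wildcard pattern matching

Corrected query:
SELECT id, kind FROM sensors WHERE kind LIKE 'hum%'

Result:
id | kind    
---+---------
3  | humidity
4  | humidity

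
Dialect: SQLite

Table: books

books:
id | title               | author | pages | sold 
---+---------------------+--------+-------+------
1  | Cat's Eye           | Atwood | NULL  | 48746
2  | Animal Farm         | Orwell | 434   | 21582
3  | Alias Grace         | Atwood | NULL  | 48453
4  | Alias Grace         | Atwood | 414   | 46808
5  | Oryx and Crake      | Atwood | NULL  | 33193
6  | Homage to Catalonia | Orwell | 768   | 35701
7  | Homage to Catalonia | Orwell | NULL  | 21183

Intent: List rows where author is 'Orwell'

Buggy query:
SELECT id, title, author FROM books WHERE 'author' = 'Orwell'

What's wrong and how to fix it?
Bug: Single quotes denote string literals in SQL; the column name is being compared as a constant string

Fix: Remove the quotes around the column name (or use double quotes for an identifier)

Corrected query:
SELECT id, title, author FROM books WHERE author = 'Orwell'

Result:
id | title               | author
---+---------------------+-------
2  | Animal Farm         | Orwell
6  | Homage to Catalonia | Orwell
7  | Homage to Catalonia | Orwell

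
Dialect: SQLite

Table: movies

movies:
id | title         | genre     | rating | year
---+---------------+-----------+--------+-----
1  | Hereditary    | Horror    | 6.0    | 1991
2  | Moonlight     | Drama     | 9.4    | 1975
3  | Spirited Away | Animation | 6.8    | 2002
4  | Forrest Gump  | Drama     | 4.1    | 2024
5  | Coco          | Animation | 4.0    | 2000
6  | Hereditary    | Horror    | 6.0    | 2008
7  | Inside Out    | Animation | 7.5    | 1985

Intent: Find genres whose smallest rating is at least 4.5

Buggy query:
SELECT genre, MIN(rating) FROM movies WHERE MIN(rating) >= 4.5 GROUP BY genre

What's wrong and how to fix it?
Bug: Aggregates like MIN are computed per group after WHERE runs

Fix: Use HAVING for the per-group MIN condition

Corrected query:
SELECT genre, MIN(rating) FROM movies GROUP BY genre HAVING MIN(rating) >= 4.5

Result:
genre  | MIN(rating)
-------+------------
Horror | 6          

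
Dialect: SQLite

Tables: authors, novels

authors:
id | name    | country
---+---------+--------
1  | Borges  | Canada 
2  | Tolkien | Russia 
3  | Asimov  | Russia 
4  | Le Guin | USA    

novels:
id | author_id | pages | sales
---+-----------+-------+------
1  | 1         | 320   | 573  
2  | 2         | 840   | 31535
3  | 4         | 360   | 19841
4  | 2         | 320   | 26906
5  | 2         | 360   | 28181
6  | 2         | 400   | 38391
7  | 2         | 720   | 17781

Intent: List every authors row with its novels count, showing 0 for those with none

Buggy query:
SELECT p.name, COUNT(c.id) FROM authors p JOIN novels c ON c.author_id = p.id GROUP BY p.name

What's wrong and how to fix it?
Bug: INNER JOIN drops authors rows that have no matching novels rows

Fix: Switch to LEFT JOIN to retain unmatched parent rows

Corrected query:
SELECT p.name, COUNT(c.id) FROM authors p LEFT JOIN novels c ON c.author_id = p.id GROUP BY p.name

Result:
name    | COUNT(c.id)
--------+------------
Asimov  | 0          
Borges  | 1          
Le Guin | 1          
Tolkien | 5          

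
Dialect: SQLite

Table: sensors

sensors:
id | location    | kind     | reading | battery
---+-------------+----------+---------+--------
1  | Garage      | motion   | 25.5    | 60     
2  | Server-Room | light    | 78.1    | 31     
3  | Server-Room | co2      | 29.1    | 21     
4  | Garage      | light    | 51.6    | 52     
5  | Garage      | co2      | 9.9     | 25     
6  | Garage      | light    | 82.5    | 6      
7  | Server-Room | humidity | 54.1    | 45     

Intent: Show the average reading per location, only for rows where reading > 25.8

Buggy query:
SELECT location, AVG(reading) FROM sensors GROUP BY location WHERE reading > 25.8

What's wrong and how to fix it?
Bug: Row-level WHERE must come before GROUP BY in the clause order

Fix: Place WHERE between FROM and GROUP BY

Corrected query:
SELECT location, AVG(reading) FROM sensors WHERE reading > 25.8 GROUP BY location

Result:
location    | AVG(reading)
------------+-------------
Garage      | 67.05       
Server-Room | 53.766667   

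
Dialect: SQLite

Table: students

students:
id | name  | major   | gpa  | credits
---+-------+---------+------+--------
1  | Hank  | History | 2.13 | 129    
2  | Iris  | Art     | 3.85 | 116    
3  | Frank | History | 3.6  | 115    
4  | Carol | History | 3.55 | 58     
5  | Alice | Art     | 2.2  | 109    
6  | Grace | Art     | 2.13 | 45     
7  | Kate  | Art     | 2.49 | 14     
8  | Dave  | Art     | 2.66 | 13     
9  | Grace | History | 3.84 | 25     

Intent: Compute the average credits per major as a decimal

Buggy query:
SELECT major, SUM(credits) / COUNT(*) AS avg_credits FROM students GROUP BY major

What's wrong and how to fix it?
Bug: Both operands are integers, so '/' performs integer division and truncates

Fix: Cast one side to REAL so the division keeps the fractional part

Corrected query:
SELECT major, SUM(credits) * 1.0 / COUNT(*) AS avg_credits FROM students GROUP BY major

Result:
major   | avg_credits
--------+------------
Art     | 59.4       
History | 81.75      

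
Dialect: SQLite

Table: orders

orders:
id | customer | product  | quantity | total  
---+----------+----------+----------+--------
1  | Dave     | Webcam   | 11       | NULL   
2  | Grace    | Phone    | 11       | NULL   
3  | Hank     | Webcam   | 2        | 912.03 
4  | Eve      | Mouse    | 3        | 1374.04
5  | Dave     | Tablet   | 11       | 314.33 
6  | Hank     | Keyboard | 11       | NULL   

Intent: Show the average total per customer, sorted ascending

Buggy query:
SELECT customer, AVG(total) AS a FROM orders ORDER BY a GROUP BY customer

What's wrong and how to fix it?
Bug: GROUP BY must precede ORDER BY

Fix: Reorder: SELECT … FROM … GROUP BY … ORDER BY …

Corrected query:
SELECT customer, AVG(total) AS a FROM orders GROUP BY customer ORDER BY a

Result:
customer | a      
---------+--------
Grace    | NULL   
Dave     | 314.33 
Hank     | 912.03 
Eve      | 1374.04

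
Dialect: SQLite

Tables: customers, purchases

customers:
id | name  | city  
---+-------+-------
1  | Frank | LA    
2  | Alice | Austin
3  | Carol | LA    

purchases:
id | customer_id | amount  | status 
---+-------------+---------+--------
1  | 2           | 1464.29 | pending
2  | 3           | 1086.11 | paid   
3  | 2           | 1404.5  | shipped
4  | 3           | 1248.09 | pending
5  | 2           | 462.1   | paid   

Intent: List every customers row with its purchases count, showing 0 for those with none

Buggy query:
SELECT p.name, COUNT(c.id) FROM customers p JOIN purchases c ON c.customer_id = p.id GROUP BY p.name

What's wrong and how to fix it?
Bug: An inner join excludes parents with zero children

Fix: Switch to LEFT JOIN to retain unmatched parent rows

Corrected query:
SELECT p.name, COUNT(c.id) FROM customers p LEFT JOIN purchases c ON c.customer_id = p.id GROUP BY p.name

Result:
name  | COUNT(c.id)
------+------------
Alice | 3          
Carol | 2          
Frank | 0          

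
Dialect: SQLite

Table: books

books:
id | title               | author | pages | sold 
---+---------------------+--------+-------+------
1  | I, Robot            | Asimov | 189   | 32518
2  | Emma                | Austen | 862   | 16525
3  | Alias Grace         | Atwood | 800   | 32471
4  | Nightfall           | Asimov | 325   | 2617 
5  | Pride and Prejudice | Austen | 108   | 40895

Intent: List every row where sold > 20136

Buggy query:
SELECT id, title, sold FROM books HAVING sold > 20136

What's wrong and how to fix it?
Bug: This is a non-aggregate query (no GROUP BY, no aggregates), so in SQLite the HAVING clause is invalid here; a row-level condition belongs in WHERE

Fix: Replace HAVING with WHERE since the condition applies to individual rows

Corrected query:
SELECT id, title, sold FROM books WHERE sold > 20136

Result:
id | title               | sold 
---+---------------------+------
1  | I, Robot            | 32518
3  | Alias Grace         | 32471
5  | Pride and Prejudice | 40895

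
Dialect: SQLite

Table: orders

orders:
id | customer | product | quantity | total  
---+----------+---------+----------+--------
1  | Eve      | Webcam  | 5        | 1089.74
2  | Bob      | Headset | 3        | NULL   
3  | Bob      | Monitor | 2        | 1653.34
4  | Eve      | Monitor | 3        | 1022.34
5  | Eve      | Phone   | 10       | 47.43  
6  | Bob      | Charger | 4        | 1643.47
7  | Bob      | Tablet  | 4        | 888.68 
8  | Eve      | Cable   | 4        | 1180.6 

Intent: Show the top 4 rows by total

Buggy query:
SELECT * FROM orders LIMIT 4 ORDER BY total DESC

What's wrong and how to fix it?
Bug: LIMIT must come after ORDER BY

Fix: Swap the clauses: ORDER BY first, then LIMIT

Corrected query:
SELECT * FROM orders ORDER BY total DESC LIMIT 4

Result:
id | customer | product | quantity | total  
---+----------+---------+----------+--------
3  | Bob      | Monitor | 2        | 1653.34
6  | Bob      | Charger | 4        | 1643.47
8  | Eve      | Cable   | 4        | 1180.6 
1  | Eve      | Webcam  | 5        | 1089.74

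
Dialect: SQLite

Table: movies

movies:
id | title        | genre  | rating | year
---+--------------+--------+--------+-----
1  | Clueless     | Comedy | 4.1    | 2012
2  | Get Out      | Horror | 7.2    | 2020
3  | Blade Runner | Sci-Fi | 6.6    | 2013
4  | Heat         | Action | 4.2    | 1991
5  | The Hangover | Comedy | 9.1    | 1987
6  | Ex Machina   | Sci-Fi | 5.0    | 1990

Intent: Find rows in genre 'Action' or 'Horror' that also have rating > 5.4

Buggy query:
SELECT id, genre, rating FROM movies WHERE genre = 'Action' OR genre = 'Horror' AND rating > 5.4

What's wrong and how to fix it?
Bug: Without parentheses, AND is evaluated before OR, so the rating filter only applies to the 'Horror' branch

Fix: Add parentheses around the OR so the AND applies to both alternatives

Corrected query:
SELECT id, genre, rating FROM movies WHERE (genre = 'Action' OR genre = 'Horror') AND rating > 5.4

Result:
id | genre  | rating
---+--------+-------
2  | Horror | 7.2   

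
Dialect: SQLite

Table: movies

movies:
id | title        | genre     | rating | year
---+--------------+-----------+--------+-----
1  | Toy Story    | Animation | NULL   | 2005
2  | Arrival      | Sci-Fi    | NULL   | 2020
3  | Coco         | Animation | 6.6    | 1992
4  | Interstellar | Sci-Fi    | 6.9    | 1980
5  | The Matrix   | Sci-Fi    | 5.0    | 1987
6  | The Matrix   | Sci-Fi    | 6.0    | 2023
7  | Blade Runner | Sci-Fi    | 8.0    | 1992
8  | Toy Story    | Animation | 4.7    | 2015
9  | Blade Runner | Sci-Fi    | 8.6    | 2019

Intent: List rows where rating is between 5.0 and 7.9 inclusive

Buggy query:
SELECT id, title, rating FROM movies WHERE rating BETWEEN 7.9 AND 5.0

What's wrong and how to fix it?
Bug: BETWEEN expects the lower bound first; with 7.9 AND 5.0 the range is empty

Fix: Write BETWEEN 5.0 AND 7.9

Corrected query:
SELECT id, title, rating FROM movies WHERE rating BETWEEN 5.0 AND 7.9

Result:
id | title        | rating
---+--------------+-------
3  | Coco         | 6.6   
4  | Interstellar | 6.9   
5  | The Matrix   | 5     
6  | The Matrix   | 6     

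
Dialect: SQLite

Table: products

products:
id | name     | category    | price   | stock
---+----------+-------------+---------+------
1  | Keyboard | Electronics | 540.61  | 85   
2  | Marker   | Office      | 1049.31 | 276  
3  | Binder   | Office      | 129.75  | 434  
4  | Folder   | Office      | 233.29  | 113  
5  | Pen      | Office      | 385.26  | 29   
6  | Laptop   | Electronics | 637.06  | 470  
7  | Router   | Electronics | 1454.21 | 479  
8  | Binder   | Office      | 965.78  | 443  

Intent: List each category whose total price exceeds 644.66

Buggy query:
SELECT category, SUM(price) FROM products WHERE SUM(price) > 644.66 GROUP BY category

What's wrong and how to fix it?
Bug: WHERE runs before GROUP BY, so aggregates aren't available there

Fix: Move the aggregate condition to a HAVING clause

Corrected query:
SELECT category, SUM(price) FROM products GROUP BY category HAVING SUM(price) > 644.66

Result:
category    | SUM(price)
------------+-----------
Electronics | 2631.88   
Office      | 2763.39   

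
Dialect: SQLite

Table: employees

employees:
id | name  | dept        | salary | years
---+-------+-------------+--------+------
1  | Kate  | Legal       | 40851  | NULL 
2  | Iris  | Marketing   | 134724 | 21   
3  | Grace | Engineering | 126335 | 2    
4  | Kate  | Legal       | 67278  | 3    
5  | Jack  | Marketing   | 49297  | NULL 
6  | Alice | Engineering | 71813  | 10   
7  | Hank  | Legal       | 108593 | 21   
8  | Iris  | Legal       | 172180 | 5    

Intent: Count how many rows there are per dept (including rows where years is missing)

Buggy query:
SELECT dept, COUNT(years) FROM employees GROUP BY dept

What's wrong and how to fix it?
Bug: COUNT(column) counts non-NULL values only; rows with NULL years aren't counted

Fix: Replace COUNT(years) with COUNT(*)

Corrected query:
SELECT dept, COUNT(*) FROM employees GROUP BY dept

Result:
dept        | COUNT(*)
------------+---------
Engineering | 2       
Legal       | 4       
Marketing   | 2       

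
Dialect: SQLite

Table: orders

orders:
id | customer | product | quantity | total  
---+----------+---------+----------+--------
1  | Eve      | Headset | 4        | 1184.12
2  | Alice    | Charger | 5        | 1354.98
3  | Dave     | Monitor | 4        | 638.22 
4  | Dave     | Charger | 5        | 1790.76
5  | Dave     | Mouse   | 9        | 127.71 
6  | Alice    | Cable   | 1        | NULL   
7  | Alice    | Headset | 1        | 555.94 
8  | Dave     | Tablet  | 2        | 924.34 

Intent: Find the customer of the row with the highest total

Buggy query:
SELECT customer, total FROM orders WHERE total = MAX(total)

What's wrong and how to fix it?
Bug: WHERE is evaluated per row; an aggregate over the whole table isn't defined there

Fix: Use a subquery: WHERE total = (SELECT MAX(total) FROM orders)

Corrected query:
SELECT customer, total FROM orders WHERE total = (SELECT MAX(total) FROM orders)

Result:
customer | total  
---------+--------
Dave     | 1790.76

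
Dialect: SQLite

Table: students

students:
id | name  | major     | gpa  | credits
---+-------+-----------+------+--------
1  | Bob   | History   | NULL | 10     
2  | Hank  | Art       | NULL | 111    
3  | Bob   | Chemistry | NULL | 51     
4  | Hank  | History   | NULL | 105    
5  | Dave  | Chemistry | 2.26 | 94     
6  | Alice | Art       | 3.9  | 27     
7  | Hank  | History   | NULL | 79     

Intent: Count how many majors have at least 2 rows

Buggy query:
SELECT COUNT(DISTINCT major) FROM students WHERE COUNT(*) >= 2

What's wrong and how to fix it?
Bug: WHERE filters individual rows, not groups, so a group-level COUNT is invalid there

Fix: Use a subquery that GROUPs and filters with HAVING, then count its rows

Corrected query:
SELECT COUNT(*) FROM (SELECT major FROM students GROUP BY major HAVING COUNT(*) >= 2)

Result:
COUNT(*)
--------
3       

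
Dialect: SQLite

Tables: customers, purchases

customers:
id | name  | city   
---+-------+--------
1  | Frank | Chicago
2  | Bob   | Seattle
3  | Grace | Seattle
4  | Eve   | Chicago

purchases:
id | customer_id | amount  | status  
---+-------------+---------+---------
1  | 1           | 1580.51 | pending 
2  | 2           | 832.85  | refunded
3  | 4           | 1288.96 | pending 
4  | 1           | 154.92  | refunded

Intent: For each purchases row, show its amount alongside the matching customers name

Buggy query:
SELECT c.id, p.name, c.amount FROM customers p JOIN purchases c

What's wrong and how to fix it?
Bug: Missing join condition: each purchases row is matched to all customers rows instead of just its own

Fix: Add ON c.customer_id = p.id to the JOIN

Corrected query:
SELECT c.id, p.name, c.amount FROM customers p JOIN purchases c ON c.customer_id = p.id

Result:
id | name  | amount 
---+-------+--------
1  | Frank | 1580.51
2  | Bob   | 832.85 
3  | Eve   | 1288.96
4  | Frank | 154.92 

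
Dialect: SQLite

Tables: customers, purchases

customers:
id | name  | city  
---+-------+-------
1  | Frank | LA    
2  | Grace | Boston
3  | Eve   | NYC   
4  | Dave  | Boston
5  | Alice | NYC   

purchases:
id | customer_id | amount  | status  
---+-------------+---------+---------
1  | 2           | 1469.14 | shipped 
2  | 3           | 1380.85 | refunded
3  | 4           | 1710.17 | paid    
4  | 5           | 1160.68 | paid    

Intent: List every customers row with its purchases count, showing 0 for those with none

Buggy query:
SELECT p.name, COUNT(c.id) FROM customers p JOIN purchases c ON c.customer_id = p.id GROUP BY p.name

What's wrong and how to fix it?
Bug: INNER JOIN drops customers rows that have no matching purchases rows

Fix: Use LEFT JOIN so parents without children still appear (COUNT(c.id) gives 0)

Corrected query:
SELECT p.name, COUNT(c.id) FROM customers p LEFT JOIN purchases c ON c.customer_id = p.id GROUP BY p.name

Result:
name  | COUNT(c.id)
------+------------
Alice | 1          
Dave  | 1          
Eve   | 1          
Frank | 0          
Grace | 1          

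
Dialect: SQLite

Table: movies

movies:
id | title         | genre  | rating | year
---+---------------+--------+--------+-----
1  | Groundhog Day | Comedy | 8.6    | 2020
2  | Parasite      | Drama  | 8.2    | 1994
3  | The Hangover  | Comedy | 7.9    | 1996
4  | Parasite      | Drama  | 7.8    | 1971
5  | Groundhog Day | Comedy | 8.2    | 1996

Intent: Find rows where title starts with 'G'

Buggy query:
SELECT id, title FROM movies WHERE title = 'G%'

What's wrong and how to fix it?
Bug: Wildcards only work with LIKE; '=' treats '%' as a literal character

Fix: Use LIKE for wildcard pattern matching

Corrected query:
SELECT id, title FROM movies WHERE title LIKE 'G%'

Result:
id | title        
---+--------------
1  | Groundhog Day
5  | Groundhog Day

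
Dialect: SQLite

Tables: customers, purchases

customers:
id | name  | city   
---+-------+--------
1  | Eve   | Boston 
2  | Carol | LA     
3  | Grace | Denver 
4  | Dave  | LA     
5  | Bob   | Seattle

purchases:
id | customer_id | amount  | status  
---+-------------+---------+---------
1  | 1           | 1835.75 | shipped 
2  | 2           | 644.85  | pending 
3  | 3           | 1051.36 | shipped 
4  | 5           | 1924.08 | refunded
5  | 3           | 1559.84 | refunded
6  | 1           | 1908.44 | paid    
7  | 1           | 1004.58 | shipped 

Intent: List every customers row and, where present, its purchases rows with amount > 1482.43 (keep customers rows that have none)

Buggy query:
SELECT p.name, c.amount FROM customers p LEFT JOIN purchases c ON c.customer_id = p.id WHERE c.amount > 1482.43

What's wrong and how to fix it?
Bug: Filtering c.amount in WHERE discards the NULL rows produced by LEFT JOIN, turning it into an inner join

Fix: Put 'c.amount > 1482.43' in the JOIN's ON clause instead of WHERE

Corrected query:
SELECT p.name, c.amount FROM customers p LEFT JOIN purchases c ON c.customer_id = p.id AND c.amount > 1482.43

Result:
name  | amount 
------+--------
Eve   | 1835.75
Eve   | 1908.44
Carol | NULL   
Grace | 1559.84
Dave  | NULL   
Bob   | 1924.08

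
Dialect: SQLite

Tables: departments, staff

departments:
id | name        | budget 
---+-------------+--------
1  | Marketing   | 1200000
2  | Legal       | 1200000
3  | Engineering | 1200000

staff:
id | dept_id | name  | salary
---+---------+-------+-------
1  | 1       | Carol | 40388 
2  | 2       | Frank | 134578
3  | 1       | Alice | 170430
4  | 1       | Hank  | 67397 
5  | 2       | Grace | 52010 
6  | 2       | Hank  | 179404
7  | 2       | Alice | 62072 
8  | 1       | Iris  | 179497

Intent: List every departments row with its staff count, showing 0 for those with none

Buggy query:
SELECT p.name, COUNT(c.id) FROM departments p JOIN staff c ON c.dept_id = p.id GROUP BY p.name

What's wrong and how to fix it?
Bug: An inner join excludes parents with zero children

Fix: Use LEFT JOIN so parents without children still appear (COUNT(c.id) gives 0)

Corrected query:
SELECT p.name, COUNT(c.id) FROM departments p LEFT JOIN staff c ON c.dept_id = p.id GROUP BY p.name

Result:
name        | COUNT(c.id)
------------+------------
Engineering | 0          
Legal       | 4          
Marketing   | 4          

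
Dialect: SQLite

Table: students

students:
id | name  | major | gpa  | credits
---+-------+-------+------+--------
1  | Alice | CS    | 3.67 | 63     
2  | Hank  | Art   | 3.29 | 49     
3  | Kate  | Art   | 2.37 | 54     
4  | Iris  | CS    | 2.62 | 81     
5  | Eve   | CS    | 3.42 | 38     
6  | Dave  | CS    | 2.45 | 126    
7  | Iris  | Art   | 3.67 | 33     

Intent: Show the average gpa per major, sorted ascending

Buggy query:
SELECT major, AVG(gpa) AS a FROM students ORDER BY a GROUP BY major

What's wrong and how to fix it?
Bug: GROUP BY must precede ORDER BY

Fix: Move ORDER BY to the end, after GROUP BY

Corrected query:
SELECT major, AVG(gpa) AS a FROM students GROUP BY major ORDER BY a

Result:
major | a   
------+-----
CS    | 3.04
Art   | 3.11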